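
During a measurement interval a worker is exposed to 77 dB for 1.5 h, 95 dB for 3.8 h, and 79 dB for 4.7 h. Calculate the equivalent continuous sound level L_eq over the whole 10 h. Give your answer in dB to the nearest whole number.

Weight each interval's intensity by its duration and average over T = 10 h:
Σ tᵢ·10^(Lᵢ/10) = 1.5·10^(77/10) + 3.8·10^(95/10) + 4.7·10^(79/10) = 1.247e+10.
L_eq = 10·log₁₀(1.247e+10/10) = 90.96 dB.

91 dB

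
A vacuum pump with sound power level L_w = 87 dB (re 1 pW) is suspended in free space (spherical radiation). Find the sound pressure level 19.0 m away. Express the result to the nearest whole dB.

The power spreads over a sphere of area 4π·r², so L_p = L_w − 10·log₁₀(4π·r²).
4π·r² = 4536 m², 10·log₁₀ of that is 36.567 dB.
L_p = 87 − 36.567 = 50.43 dB.

50 dB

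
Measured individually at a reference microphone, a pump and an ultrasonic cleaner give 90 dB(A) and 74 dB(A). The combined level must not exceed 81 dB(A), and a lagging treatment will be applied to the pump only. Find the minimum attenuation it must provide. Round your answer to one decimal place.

10.0 dB

Fixed contribution from the other source: Σ 10^(L/10) = 10^(74/10) = 2.512e+07 (74.00 dB(A)).
To meet 81 dB(A) overall, the treated pump may contribute at most 10^(81/10) − 2.512e+07 = 1.008e+08, i.e. 80.03 dB(A).
Required insertion loss = 90 − 80.03 = 9.97 dB.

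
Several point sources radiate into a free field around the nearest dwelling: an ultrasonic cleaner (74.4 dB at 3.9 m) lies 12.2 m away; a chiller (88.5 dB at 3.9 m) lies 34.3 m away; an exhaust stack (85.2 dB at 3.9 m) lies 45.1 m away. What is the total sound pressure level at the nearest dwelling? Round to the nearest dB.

Propagate each source to the receiver with L = L_ref − 20·log₁₀(r/r_ref), then add intensities.
ultrasonic cleaner: 74.4 − 20·log₁₀(12.2/3.9) = 74.4 − 9.91 = 64.49 dB.
chiller: 88.5 − 20·log₁₀(34.3/3.9) = 88.5 − 18.88 = 69.62 dB.
exhaust stack: 85.2 − 20·log₁₀(45.1/3.9) = 85.2 − 21.26 = 63.94 dB.
Σ 10^(L/10) = 1.444e+07 → L_total = 10·log₁₀(1.444e+07) = 71.60 dB.

72 dB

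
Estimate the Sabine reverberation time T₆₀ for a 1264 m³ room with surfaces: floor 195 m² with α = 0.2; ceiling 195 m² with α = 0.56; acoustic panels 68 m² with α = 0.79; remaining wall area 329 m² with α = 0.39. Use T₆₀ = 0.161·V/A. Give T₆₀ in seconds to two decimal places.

A = Σ Sᵢαᵢ = 195·0.2 + 195·0.56 + 68·0.79 + 329·0.39 = 330.23 m².
T₆₀ = 0.161·V/A = 0.161·1264/330.23 = 0.616 s.

0.62 s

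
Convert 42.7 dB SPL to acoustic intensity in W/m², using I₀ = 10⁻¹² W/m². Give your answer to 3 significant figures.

1.86e-08 W/m²

L = 10·log₁₀(I/I₀) ⇒ I = I₀·10^(L/10) = 10⁻¹² × 10^4.27.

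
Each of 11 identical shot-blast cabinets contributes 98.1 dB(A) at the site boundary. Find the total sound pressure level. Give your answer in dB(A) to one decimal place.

108.5 dB(A)

With 11 equal, uncorrelated contributions the intensity is 11× that of one unit, giving a rise of 10·log₁₀ 11.
L_total = 98.1 + 10·log₁₀(11) = 98.1 + 10.414 = 108.51 dB(A).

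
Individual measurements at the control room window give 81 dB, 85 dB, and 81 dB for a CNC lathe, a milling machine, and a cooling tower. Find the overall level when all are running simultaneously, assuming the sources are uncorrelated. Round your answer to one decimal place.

87.5 dB

Incoherent sources combine by intensity addition: L_total = 10·log₁₀(Σ 10^(L_i/10)).
Σ 10^(L/10) = 10^(81/10) + 10^(85/10) + 10^(81/10) = 5.680e+08.
L_total = 10·log₁₀(5.680e+08) = 87.54 dB.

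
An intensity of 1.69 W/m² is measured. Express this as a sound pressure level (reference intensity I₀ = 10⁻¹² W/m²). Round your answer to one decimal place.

122.3 dB

Dividing by I₀ shifts the exponent by 12: I/I₀ = 1.69×10^12.
L = 10·(0.2279 + 12) = 122.28 dB.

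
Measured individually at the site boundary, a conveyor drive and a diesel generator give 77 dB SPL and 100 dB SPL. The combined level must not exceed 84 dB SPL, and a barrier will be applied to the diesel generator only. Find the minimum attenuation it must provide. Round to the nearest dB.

17 dB

Everything except the diesel generator sums to 10^(77/10) = 5.012e+07 in linear terms, 77.00 dB SPL.
The limit corresponds to 10^(84/10) = 2.512e+08; subtracting the fixed part leaves 2.011e+08 for the diesel generator, i.e. 83.03 dB SPL.
Required insertion loss = 100 − 83.03 = 16.97 dB.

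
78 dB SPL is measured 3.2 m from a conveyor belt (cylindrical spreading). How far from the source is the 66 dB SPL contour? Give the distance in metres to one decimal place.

For a line source L₁ − L₂ = 10·log₁₀(r₂/r₁), so r₂ = r₁·10^((L₁−L₂)/10).
r₂ = 3.2·10^((78−66)/10) = 3.2·10^(12.0/10) = 50.72 m.

50.7 m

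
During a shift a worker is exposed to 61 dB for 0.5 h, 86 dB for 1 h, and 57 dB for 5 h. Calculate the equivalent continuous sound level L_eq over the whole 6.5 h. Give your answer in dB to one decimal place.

L_eq = 10·log₁₀[(1/T)·Σ tᵢ·10^(Lᵢ/10)] with T = 6.5 h.
Σ tᵢ·10^(Lᵢ/10) = 0.5·10^(61/10) + 1·10^(86/10) + 5·10^(57/10) = 4.012e+08.
L_eq = 10·log₁₀(4.012e+08/6.5) = 77.90 dB.

77.9 dB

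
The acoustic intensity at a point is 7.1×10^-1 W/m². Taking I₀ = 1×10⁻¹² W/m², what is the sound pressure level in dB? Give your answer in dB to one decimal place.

I/I₀ = 7.1×10^-1/10⁻¹² = 7.1×10^11, and L = 10·log₁₀(I/I₀).
L = 10·(0.8513 + 11) = 118.51 dB.

118.5 dB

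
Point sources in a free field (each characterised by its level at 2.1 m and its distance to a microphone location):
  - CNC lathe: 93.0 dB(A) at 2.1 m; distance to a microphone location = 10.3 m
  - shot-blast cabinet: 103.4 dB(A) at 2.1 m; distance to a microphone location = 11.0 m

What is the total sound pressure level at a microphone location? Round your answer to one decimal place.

Propagate each source to the receiver with L = L_ref − 20·log₁₀(r/r_ref), then add intensities.
CNC lathe: 93.0 − 20·log₁₀(10.3/2.1) = 93.0 − 13.81 = 79.19 dB(A).
shot-blast cabinet: 103.4 − 20·log₁₀(11.0/2.1) = 103.4 − 14.38 = 89.02 dB(A).
Σ 10^(L/10) = 8.803e+08 → L_total = 10·log₁₀(8.803e+08) = 89.45 dB(A).

89.4 dB(A)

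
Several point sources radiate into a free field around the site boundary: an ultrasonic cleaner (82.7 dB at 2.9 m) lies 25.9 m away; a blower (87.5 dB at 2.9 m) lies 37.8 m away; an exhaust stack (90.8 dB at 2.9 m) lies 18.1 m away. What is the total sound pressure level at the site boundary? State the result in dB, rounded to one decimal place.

Propagate each source to the receiver with L = L_ref − 20·log₁₀(r/r_ref), then add intensities.
ultrasonic cleaner: 82.7 − 20·log₁₀(25.9/2.9) = 82.7 − 19.02 = 63.68 dB.
blower: 87.5 − 20·log₁₀(37.8/2.9) = 87.5 − 22.30 = 65.20 dB.
exhaust stack: 90.8 − 20·log₁₀(18.1/2.9) = 90.8 − 15.91 = 74.89 dB.
Σ 10^(L/10) = 3.651e+07 → L_total = 10·log₁₀(3.651e+07) = 75.62 dB.

75.6 dB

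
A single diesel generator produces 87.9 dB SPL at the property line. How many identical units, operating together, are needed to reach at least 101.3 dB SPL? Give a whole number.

The shortfall is 101.3 − 87.9 = 13.4 dB, and N units add 10·log₁₀ N, so need 10·log₁₀ N ≥ 13.4.
N ≥ 10^(13.4/10) = 21.878, so N = 22.

22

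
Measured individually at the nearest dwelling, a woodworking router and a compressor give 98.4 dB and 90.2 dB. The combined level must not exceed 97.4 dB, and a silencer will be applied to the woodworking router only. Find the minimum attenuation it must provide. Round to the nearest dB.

2 dB

Fixed contribution from the other source: Σ 10^(L/10) = 10^(90.2/10) = 1.047e+09 (90.20 dB).
The limit corresponds to 10^(97.4/10) = 5.495e+09; subtracting the fixed part leaves 4.448e+09 for the woodworking router, i.e. 96.48 dB.
Required insertion loss = 98.4 − 96.48 = 1.92 dB.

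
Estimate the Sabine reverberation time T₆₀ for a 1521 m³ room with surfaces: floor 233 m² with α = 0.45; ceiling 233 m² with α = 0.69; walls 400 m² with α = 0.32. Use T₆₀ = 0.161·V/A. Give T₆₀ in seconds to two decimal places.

A = Σ Sᵢαᵢ = 233·0.45 + 233·0.69 + 400·0.32 = 393.62 m².
T₆₀ = 0.161 × 1521 / 393.62 = 0.622 s.

0.62 s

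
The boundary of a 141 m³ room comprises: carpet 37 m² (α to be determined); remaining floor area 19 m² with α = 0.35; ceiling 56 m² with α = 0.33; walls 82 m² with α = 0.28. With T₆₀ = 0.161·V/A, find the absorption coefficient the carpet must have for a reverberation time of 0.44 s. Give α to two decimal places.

A = 0.161·V/T₆₀ = 0.161·141/0.44 = 51.59 m² sabins.
Absorption from the other surfaces = 19·0.35 + 56·0.33 + 82·0.28 = 48.09 m², so the carpet must supply 3.50 m² over 37 m².
α = 3.50/37 = 0.095.

0.09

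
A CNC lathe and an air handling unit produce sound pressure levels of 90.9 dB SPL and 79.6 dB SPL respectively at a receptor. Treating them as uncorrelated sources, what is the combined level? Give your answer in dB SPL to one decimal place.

For uncorrelated sources the intensities add, so convert each level to linear form, sum, and take 10·log₁₀ of the total.
Σ 10^(L/10) = 10^(90.9/10) + 10^(79.6/10) = 1.321e+09.
L_total = 10·log₁₀(1.321e+09) = 91.21 dB SPL.

91.2 dB SPL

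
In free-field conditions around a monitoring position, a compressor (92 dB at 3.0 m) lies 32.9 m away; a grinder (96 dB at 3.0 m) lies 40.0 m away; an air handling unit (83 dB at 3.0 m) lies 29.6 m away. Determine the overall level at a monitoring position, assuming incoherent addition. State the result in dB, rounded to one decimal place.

Propagate each source to the receiver with L = L_ref − 20·log₁₀(r/r_ref), then add intensities.
compressor: 92 − 20·log₁₀(32.9/3.0) = 92 − 20.80 = 71.20 dB.
grinder: 96 − 20·log₁₀(40.0/3.0) = 96 − 22.50 = 73.50 dB.
air handling unit: 83 − 20·log₁₀(29.6/3.0) = 83 − 19.88 = 63.12 dB.
Σ 10^(L/10) = 3.762e+07 → L_total = 10·log₁₀(3.762e+07) = 75.75 dB.

75.8 dB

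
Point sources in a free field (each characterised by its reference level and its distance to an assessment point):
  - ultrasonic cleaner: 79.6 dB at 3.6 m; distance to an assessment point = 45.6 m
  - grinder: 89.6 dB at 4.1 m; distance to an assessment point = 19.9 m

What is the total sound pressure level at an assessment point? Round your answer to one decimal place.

75.9 dB

Propagate each source to the receiver with L = L_ref − 20·log₁₀(r/r_ref), then add intensities.
ultrasonic cleaner: 79.6 − 20·log₁₀(45.6/3.6) = 79.6 − 22.05 = 57.55 dB.
grinder: 89.6 − 20·log₁₀(19.9/4.1) = 89.6 − 13.72 = 75.88 dB.
Σ 10^(L/10) = 3.928e+07 → L_total = 10·log₁₀(3.928e+07) = 75.94 dB.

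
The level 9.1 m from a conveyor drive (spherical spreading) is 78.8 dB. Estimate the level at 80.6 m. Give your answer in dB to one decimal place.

59.9 dB

Point-source attenuation: ΔL = 20·log₁₀(r₂/r₁) = 20·log₁₀(80.6/9.1) = 18.946 dB.
L₂ = 78.8 − 20·log₁₀(80.6/9.1) = 78.8 − 18.946 = 59.85 dB.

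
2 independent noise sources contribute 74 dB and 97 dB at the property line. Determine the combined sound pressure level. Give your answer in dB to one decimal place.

Incoherent sources combine by intensity addition: L_total = 10·log₁₀(Σ 10^(L_i/10)).
Σ 10^(L/10) = 10^(74/10) + 10^(97/10) = 5.037e+09.
L_total = 10·log₁₀(5.037e+09) = 97.02 dB.

97.0 dB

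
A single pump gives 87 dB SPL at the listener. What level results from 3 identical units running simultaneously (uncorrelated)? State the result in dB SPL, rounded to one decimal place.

With 3 equal, uncorrelated contributions the intensity is 3× that of one unit, giving a rise of 10·log₁₀ 3.
L_total = 87 + 10·log₁₀(3) = 87 + 4.771 = 91.77 dB SPL.

91.8 dB SPL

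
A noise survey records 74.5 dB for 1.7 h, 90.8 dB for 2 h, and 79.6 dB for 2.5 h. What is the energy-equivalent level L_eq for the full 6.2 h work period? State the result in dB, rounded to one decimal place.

86.4 dB

L_eq = 10·log₁₀[(1/T)·Σ tᵢ·10^(Lᵢ/10)] with T = 6.2 h.
Σ tᵢ·10^(Lᵢ/10) = 1.7·10^(74.5/10) + 2·10^(90.8/10) + 2.5·10^(79.6/10) = 2.680e+09.
L_eq = 10·log₁₀(2.680e+09/6.2) = 86.36 dB.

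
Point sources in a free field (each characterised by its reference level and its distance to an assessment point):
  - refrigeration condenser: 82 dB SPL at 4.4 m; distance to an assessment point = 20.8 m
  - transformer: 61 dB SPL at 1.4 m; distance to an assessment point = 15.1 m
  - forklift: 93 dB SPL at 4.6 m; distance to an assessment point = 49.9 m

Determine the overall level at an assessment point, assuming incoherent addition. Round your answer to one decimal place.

Apply inverse-square spreading to bring every level to the receiver, then sum 10^(L/10).
refrigeration condenser: 82 − 20·log₁₀(20.8/4.4) = 82 − 13.49 = 68.51 dB SPL.
transformer: 61 − 20·log₁₀(15.1/1.4) = 61 − 20.66 = 40.34 dB SPL.
forklift: 93 − 20·log₁₀(49.9/4.6) = 93 − 20.71 = 72.29 dB SPL.
Σ 10^(L/10) = 2.406e+07 → L_total = 10·log₁₀(2.406e+07) = 73.81 dB SPL.

73.8 dB SPL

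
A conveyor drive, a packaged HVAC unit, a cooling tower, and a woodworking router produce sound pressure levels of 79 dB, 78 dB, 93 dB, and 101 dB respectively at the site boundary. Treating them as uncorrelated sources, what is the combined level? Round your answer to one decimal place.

101.7 dB

For uncorrelated sources the intensities add, so convert each level to linear form, sum, and take 10·log₁₀ of the total.
Σ 10^(L/10) = 10^(79/10) + 10^(78/10) + 10^(93/10) + 10^(101/10) = 1.473e+10.
L_total = 10·log₁₀(1.473e+10) = 101.68 dB.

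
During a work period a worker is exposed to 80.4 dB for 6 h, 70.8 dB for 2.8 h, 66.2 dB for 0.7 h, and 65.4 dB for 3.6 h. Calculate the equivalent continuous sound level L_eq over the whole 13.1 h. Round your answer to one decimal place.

77.3 dB

The energy average is taken in the linear domain: L_eq = 10·log₁₀[(Σ tᵢ·10^(Lᵢ/10))/T], T = 13.1 h.
Σ tᵢ·10^(Lᵢ/10) = 6·10^(80.4/10) + 2.8·10^(70.8/10) + 0.7·10^(66.2/10) + 3.6·10^(65.4/10) = 7.070e+08.
L_eq = 10·log₁₀(7.070e+08/13.1) = 77.32 dB.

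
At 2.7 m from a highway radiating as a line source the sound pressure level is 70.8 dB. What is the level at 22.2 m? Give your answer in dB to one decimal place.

61.7 dB

For a line source, L₂ = L₁ − 10·log₁₀(r₂/r₁).
L₂ = 70.8 − 10·log₁₀(22.2/2.7) = 70.8 − 9.150 = 61.65 dB.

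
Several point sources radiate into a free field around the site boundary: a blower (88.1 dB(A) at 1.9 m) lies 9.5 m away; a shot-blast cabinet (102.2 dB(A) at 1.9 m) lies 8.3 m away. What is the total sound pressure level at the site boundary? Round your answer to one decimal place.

Apply inverse-square spreading to bring every level to the receiver, then sum 10^(L/10).
blower: 88.1 − 20·log₁₀(9.5/1.9) = 88.1 − 13.98 = 74.12 dB(A).
shot-blast cabinet: 102.2 − 20·log₁₀(8.3/1.9) = 102.2 − 12.81 = 89.39 dB(A).
Σ 10^(L/10) = 8.955e+08 → L_total = 10·log₁₀(8.955e+08) = 89.52 dB(A).

89.5 dB(A)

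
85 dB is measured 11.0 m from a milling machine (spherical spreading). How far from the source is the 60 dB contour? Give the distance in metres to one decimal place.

195.6 m

Point-source spreading drops the level by 20·log₁₀(r₂/r₁); inverting, r₂/r₁ = 10^(ΔL/20).
r₂ = 11.0·10^((85−60)/20) = 11.0·10^(25.0/20) = 195.61 m.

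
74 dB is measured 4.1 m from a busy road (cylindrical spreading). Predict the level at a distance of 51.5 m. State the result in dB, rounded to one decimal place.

63.0 dB

Cylindrical spreading from a line source gives a 10·log₁₀(r₂/r₁) drop.
L₂ = 74 − 10·log₁₀(51.5/4.1) = 74 − 10.990 = 63.01 dB.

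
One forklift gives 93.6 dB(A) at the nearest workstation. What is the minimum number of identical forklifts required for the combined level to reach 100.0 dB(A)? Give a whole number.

5

Need L₁ + 10·log₁₀ N ≥ 100.0, i.e. log₁₀ N ≥ 0.64.
N ≥ 10^(6.4/10) = 4.365, so N = 5.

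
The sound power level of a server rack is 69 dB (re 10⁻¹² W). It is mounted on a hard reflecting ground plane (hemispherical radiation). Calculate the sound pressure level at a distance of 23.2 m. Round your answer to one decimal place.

33.7 dB

Free-field hemispherical radiation: L_p = L_w − 10·log₁₀(2π·r²), r = 23.2 m.
2π·r² = 3382 m², 10·log₁₀ of that is 35.292 dB.
L_p = 69 − 35.292 = 33.71 dB.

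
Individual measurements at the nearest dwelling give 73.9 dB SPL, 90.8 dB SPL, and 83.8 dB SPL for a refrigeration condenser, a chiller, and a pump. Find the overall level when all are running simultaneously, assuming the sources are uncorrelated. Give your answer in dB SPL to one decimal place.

For uncorrelated sources the intensities add, so convert each level to linear form, sum, and take 10·log₁₀ of the total.
Σ 10^(L/10) = 10^(73.9/10) + 10^(90.8/10) + 10^(83.8/10) = 1.467e+09.
L_total = 10·log₁₀(1.467e+09) = 91.66 dB SPL.

91.7 dB SPL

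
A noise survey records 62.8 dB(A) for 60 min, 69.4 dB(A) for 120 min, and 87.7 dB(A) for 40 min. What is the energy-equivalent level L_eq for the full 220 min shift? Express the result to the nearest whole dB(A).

L_eq = 10·log₁₀[(1/T)·Σ tᵢ·10^(Lᵢ/10)] with T = 220 min.
Σ tᵢ·10^(Lᵢ/10) = 60·10^(62.8/10) + 120·10^(69.4/10) + 40·10^(87.7/10) = 2.471e+10.
L_eq = 10·log₁₀(2.471e+10/220) = 80.51 dB(A).

81 dB(A)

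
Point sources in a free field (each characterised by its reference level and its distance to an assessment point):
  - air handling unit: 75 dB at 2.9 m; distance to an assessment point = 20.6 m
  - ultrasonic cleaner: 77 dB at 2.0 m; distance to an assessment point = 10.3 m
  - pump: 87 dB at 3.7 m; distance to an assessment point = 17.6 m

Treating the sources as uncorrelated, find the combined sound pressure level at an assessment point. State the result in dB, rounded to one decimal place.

First find each source's level at the receiver (point-source: −20·log₁₀(r/r_ref)), then combine on an intensity basis.
air handling unit: 75 − 20·log₁₀(20.6/2.9) = 75 − 17.03 = 57.97 dB.
ultrasonic cleaner: 77 − 20·log₁₀(10.3/2.0) = 77 − 14.24 = 62.76 dB.
pump: 87 − 20·log₁₀(17.6/3.7) = 87 − 13.55 = 73.45 dB.
Σ 10^(L/10) = 2.467e+07 → L_total = 10·log₁₀(2.467e+07) = 73.92 dB.

73.9 dB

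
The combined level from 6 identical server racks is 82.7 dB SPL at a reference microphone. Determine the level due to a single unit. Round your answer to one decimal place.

6 equal contributions raise the level by 10·log₁₀ 6 = 7.782 dB, so each unit alone gives 82.7 − 7.782.

74.9 dB SPL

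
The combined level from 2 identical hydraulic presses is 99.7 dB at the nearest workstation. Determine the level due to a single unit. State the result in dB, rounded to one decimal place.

96.7 dB

2 equal contributions raise the level by 10·log₁₀ 2 = 3.010 dB, so each unit alone gives 99.7 − 3.010.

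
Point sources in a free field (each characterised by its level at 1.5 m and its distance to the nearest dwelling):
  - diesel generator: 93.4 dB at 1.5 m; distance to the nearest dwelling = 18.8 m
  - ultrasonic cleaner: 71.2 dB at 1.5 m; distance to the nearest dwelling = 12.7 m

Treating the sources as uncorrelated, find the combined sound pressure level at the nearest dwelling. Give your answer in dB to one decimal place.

71.5 dB

Apply inverse-square spreading to bring every level to the receiver, then sum 10^(L/10).
diesel generator: 93.4 − 20·log₁₀(18.8/1.5) = 93.4 − 21.96 = 71.44 dB.
ultrasonic cleaner: 71.2 − 20·log₁₀(12.7/1.5) = 71.2 − 18.55 = 52.65 dB.
Σ 10^(L/10) = 1.411e+07 → L_total = 10·log₁₀(1.411e+07) = 71.50 dB.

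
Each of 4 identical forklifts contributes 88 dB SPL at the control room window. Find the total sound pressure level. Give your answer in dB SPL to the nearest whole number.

N identical incoherent sources raise the level by 10·log₁₀ N.
L_total = 88 + 10·log₁₀(4) = 88 + 6.021 = 94.02 dB SPL.

94 dB SPL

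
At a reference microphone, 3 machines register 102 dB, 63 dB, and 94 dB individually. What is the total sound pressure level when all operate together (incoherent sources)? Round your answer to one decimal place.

Incoherent sources combine by intensity addition: L_total = 10·log₁₀(Σ 10^(L_i/10)).
Σ 10^(L/10) = 10^(102/10) + 10^(63/10) + 10^(94/10) = 1.836e+10.
L_total = 10·log₁₀(1.836e+10) = 102.64 dB.

102.6 dB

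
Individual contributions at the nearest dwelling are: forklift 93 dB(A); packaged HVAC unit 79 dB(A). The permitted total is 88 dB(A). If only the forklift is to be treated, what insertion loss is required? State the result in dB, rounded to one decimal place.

5.6 dB

Fixed contribution from the other source: Σ 10^(L/10) = 10^(79/10) = 7.943e+07 (79.00 dB(A)).
To meet 88 dB(A) overall, the treated forklift may contribute at most 10^(88/10) − 7.943e+07 = 5.515e+08, i.e. 87.42 dB(A).
Required insertion loss = 93 − 87.42 = 5.58 dB.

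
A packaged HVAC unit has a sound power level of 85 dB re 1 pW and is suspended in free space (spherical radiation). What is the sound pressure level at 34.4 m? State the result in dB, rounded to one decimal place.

43.3 dB

The power spreads over a sphere of area 4π·r², so L_p = L_w − 10·log₁₀(4π·r²).
4π·r² = 1.487e+04 m², 10·log₁₀ of that is 41.723 dB.
L_p = 85 − 41.723 = 43.28 dB.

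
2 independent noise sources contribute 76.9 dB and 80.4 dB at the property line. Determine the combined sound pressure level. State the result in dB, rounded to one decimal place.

82.0 dB

Incoherent sources combine by intensity addition: L_total = 10·log₁₀(Σ 10^(L_i/10)).
Σ 10^(L/10) = 10^(76.9/10) + 10^(80.4/10) = 1.586e+08.
L_total = 10·log₁₀(1.586e+08) = 82.00 dB.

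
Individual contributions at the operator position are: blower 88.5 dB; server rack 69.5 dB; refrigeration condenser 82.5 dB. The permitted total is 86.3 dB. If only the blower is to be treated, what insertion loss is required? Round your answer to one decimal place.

Everything except the blower sums to 10^(69.5/10) + 10^(82.5/10) = 1.867e+08 in linear terms, 82.71 dB.
To meet 86.3 dB overall, the treated blower may contribute at most 10^(86.3/10) − 1.867e+08 = 2.398e+08, i.e. 83.80 dB.
Required insertion loss = 88.5 − 83.80 = 4.70 dB.

4.7 dB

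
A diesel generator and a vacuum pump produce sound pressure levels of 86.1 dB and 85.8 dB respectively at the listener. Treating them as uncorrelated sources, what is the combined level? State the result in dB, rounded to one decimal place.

89.0 dB

Incoherent sources combine by intensity addition: L_total = 10·log₁₀(Σ 10^(L_i/10)).
Σ 10^(L/10) = 10^(86.1/10) + 10^(85.8/10) = 7.876e+08.
L_total = 10·log₁₀(7.876e+08) = 88.96 dB.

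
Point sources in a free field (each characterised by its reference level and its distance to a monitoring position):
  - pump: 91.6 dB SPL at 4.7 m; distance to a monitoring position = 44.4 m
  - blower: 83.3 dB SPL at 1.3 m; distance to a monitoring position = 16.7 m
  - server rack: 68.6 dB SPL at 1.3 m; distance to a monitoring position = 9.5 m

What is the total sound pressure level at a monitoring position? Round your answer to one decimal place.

First find each source's level at the receiver (point-source: −20·log₁₀(r/r_ref)), then combine on an intensity basis.
pump: 91.6 − 20·log₁₀(44.4/4.7) = 91.6 − 19.51 = 72.09 dB SPL.
blower: 83.3 − 20·log₁₀(16.7/1.3) = 83.3 − 22.18 = 61.12 dB SPL.
server rack: 68.6 − 20·log₁₀(9.5/1.3) = 68.6 − 17.28 = 51.32 dB SPL.
Σ 10^(L/10) = 1.763e+07 → L_total = 10·log₁₀(1.763e+07) = 72.46 dB SPL.

72.5 dB SPL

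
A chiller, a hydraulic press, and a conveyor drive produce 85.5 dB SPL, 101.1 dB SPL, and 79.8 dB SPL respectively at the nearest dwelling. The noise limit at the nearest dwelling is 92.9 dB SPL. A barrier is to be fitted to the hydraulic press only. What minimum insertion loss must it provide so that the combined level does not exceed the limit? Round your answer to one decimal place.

The untreated sources together contribute 10^(85.5/10) + 10^(79.8/10) = 4.503e+08, i.e. 86.54 dB SPL.
The limit corresponds to 10^(92.9/10) = 1.950e+09; subtracting the fixed part leaves 1.500e+09 for the hydraulic press, i.e. 91.76 dB SPL.
Required insertion loss = 101.1 − 91.76 = 9.34 dB.

9.3 dB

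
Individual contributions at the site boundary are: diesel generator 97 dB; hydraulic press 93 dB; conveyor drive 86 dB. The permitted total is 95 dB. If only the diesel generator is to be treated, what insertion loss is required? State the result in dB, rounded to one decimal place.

Everything except the diesel generator sums to 10^(93/10) + 10^(86/10) = 2.393e+09 in linear terms, 93.79 dB.
To meet 95 dB overall, the treated diesel generator may contribute at most 10^(95/10) − 2.393e+09 = 7.689e+08, i.e. 88.86 dB.
So the diesel generator must be reduced from 97 to 88.86 dB: IL = 8.14 dB.

8.1 dB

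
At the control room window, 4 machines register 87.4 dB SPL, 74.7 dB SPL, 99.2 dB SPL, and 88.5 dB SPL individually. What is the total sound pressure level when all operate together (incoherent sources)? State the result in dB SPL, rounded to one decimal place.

For uncorrelated sources the intensities add, so convert each level to linear form, sum, and take 10·log₁₀ of the total.
Σ 10^(L/10) = 10^(87.4/10) + 10^(74.7/10) + 10^(99.2/10) + 10^(88.5/10) = 9.605e+09.
L_total = 10·log₁₀(9.605e+09) = 99.82 dB SPL.

99.8 dB SPL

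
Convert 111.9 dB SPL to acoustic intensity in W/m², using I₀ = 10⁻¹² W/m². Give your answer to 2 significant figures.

L = 10·log₁₀(I/I₀) ⇒ I = I₀·10^(L/10) = 10⁻¹² × 10^11.19.

0.15 W/m²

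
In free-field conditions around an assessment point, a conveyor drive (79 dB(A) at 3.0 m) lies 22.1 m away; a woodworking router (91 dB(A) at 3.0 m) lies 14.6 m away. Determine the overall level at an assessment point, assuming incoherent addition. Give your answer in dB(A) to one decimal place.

First find each source's level at the receiver (point-source: −20·log₁₀(r/r_ref)), then combine on an intensity basis.
conveyor drive: 79 − 20·log₁₀(22.1/3.0) = 79 − 17.35 = 61.65 dB(A).
woodworking router: 91 − 20·log₁₀(14.6/3.0) = 91 − 13.74 = 77.26 dB(A).
Σ 10^(L/10) = 5.462e+07 → L_total = 10·log₁₀(5.462e+07) = 77.37 dB(A).

77.4 dB(A)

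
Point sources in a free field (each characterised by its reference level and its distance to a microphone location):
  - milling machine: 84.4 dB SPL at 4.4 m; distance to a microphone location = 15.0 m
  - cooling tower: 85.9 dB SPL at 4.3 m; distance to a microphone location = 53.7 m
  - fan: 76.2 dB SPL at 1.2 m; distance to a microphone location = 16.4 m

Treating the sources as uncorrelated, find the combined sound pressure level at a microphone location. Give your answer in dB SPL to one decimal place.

74.2 dB SPL

Apply inverse-square spreading to bring every level to the receiver, then sum 10^(L/10).
milling machine: 84.4 − 20·log₁₀(15.0/4.4) = 84.4 − 10.65 = 73.75 dB SPL.
cooling tower: 85.9 − 20·log₁₀(53.7/4.3) = 85.9 − 21.93 = 63.97 dB SPL.
fan: 76.2 − 20·log₁₀(16.4/1.2) = 76.2 − 22.71 = 53.49 dB SPL.
Σ 10^(L/10) = 2.642e+07 → L_total = 10·log₁₀(2.642e+07) = 74.22 dB SPL.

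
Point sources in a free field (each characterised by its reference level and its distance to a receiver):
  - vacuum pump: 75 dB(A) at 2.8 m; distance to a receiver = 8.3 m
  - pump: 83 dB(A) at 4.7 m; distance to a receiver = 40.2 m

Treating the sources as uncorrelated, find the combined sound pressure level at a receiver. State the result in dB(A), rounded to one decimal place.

Apply inverse-square spreading to bring every level to the receiver, then sum 10^(L/10).
vacuum pump: 75 − 20·log₁₀(8.3/2.8) = 75 − 9.44 = 65.56 dB(A).
pump: 83 − 20·log₁₀(40.2/4.7) = 83 − 18.64 = 64.36 dB(A).
Σ 10^(L/10) = 6.326e+06 → L_total = 10·log₁₀(6.326e+06) = 68.01 dB(A).

68.0 dB(A)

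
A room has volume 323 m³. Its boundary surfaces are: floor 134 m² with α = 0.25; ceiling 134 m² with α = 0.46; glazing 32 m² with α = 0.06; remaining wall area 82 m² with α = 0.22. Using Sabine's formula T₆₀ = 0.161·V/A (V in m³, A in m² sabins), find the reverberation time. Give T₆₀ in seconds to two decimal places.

0.45 s

Summing Sᵢαᵢ: 134·0.25 + 134·0.46 + 32·0.06 + 82·0.22 = 115.10 m².
T₆₀ = 0.161·V/A = 0.161·323/115.10 = 0.452 s.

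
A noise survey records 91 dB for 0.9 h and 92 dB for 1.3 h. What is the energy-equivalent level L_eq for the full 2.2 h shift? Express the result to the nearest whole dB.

92 dB

The energy average is taken in the linear domain: L_eq = 10·log₁₀[(Σ tᵢ·10^(Lᵢ/10))/T], T = 2.2 h.
Σ tᵢ·10^(Lᵢ/10) = 0.9·10^(91/10) + 1.3·10^(92/10) = 3.193e+09.
L_eq = 10·log₁₀(3.193e+09/2.2) = 91.62 dB.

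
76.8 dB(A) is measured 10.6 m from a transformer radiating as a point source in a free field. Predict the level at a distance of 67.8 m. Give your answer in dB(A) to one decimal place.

60.7 dB(A)

Spherical spreading from a point source gives a 20·log₁₀(r₂/r₁) drop.
L₂ = 76.8 − 20·log₁₀(67.8/10.6) = 76.8 − 16.118 = 60.68 dB(A).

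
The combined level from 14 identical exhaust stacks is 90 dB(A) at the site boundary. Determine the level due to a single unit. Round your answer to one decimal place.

78.5 dB(A)

14 equal contributions raise the level by 10·log₁₀ 14 = 11.461 dB, so each unit alone gives 90 − 11.461.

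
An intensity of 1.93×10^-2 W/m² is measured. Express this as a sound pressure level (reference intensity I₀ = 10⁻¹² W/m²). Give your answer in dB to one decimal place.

102.9 dB

I/I₀ = 1.93×10^-2/10⁻¹² = 1.93×10^10, and L = 10·log₁₀(I/I₀).
L = 10·(0.2856 + 10) = 102.86 dB.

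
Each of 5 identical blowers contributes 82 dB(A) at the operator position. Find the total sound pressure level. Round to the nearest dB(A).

89 dB(A)

With 5 equal, uncorrelated contributions the intensity is 5× that of one unit, giving a rise of 10·log₁₀ 5.
L_total = 82 + 10·log₁₀(5) = 82 + 6.990 = 88.99 dB(A).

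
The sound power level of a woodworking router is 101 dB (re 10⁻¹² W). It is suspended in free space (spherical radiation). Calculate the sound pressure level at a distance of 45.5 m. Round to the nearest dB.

57 dB

The power spreads over a sphere of area 4π·r², so L_p = L_w − 10·log₁₀(4π·r²).
4π·r² = 2.602e+04 m², 10·log₁₀ of that is 44.152 dB.
L_p = 101 − 44.152 = 56.85 dB.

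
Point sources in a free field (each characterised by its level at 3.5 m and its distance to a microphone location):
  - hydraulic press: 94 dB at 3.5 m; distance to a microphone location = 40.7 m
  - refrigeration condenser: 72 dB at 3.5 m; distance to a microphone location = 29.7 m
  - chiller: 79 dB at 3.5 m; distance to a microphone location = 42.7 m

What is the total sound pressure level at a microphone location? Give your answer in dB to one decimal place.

72.9 dB

First find each source's level at the receiver (point-source: −20·log₁₀(r/r_ref)), then combine on an intensity basis.
hydraulic press: 94 − 20·log₁₀(40.7/3.5) = 94 − 21.31 = 72.69 dB.
refrigeration condenser: 72 − 20·log₁₀(29.7/3.5) = 72 − 18.57 = 53.43 dB.
chiller: 79 − 20·log₁₀(42.7/3.5) = 79 − 21.73 = 57.27 dB.
Σ 10^(L/10) = 1.933e+07 → L_total = 10·log₁₀(1.933e+07) = 72.86 dB.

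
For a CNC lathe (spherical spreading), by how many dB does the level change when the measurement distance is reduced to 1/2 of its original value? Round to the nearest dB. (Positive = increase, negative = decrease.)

+6 dB

Point-source spreading: ΔL = −20·log₁₀(r₂/r₁).
ΔL = −20·log₁₀(0.5) = +6.02 dB.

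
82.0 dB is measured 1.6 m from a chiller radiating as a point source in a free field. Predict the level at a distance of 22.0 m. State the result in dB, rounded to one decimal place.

Point-source attenuation: ΔL = 20·log₁₀(r₂/r₁) = 20·log₁₀(22.0/1.6) = 22.766 dB.
L₂ = 82.0 − 20·log₁₀(22.0/1.6) = 82.0 − 22.766 = 59.23 dB.

59.2 dB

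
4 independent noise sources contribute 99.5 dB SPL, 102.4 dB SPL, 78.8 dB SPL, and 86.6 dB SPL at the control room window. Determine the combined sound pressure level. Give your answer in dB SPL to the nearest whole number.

104 dB SPL

For uncorrelated sources the intensities add, so convert each level to linear form, sum, and take 10·log₁₀ of the total.
Σ 10^(L/10) = 10^(99.5/10) + 10^(102.4/10) + 10^(78.8/10) + 10^(86.6/10) = 2.682e+10.
L_total = 10·log₁₀(2.682e+10) = 104.29 dB SPL.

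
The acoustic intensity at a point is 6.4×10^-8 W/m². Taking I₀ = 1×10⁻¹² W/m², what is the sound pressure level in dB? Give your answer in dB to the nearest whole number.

48 dB

I/I₀ = 6.4×10^-8/10⁻¹² = 6.4×10^4, and L = 10·log₁₀(I/I₀).
L = 10·(0.8062 + 4) = 48.06 dB.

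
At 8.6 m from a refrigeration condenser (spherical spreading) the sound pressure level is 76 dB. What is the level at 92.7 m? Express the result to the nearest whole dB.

55 dB

Point-source attenuation: ΔL = 20·log₁₀(r₂/r₁) = 20·log₁₀(92.7/8.6) = 20.652 dB.
L₂ = 76 − 20·log₁₀(92.7/8.6) = 76 − 20.652 = 55.35 dB.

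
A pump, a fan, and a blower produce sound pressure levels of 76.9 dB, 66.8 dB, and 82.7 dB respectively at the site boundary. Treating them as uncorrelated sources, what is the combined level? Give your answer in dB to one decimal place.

83.8 dB

For uncorrelated sources the intensities add, so convert each level to linear form, sum, and take 10·log₁₀ of the total.
Σ 10^(L/10) = 10^(76.9/10) + 10^(66.8/10) + 10^(82.7/10) = 2.400e+08.
L_total = 10·log₁₀(2.400e+08) = 83.80 dB.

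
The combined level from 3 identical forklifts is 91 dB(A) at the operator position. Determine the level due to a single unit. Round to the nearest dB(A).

86 dB(A)

3 equal contributions raise the level by 10·log₁₀ 3 = 4.771 dB, so each unit alone gives 91 − 4.771.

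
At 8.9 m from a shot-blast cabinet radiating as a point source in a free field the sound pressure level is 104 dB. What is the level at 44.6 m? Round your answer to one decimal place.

For a point source, L₂ = L₁ − 20·log₁₀(r₂/r₁).
L₂ = 104 − 20·log₁₀(44.6/8.9) = 104 − 13.999 = 90.00 dB.

90.0 dB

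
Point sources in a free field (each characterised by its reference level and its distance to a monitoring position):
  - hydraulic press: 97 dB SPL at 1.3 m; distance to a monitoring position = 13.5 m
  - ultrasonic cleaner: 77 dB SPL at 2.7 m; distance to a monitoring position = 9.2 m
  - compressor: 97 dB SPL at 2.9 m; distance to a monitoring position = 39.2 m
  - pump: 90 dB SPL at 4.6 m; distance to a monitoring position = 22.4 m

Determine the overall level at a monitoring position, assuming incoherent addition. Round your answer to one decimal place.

Propagate each source to the receiver with L = L_ref − 20·log₁₀(r/r_ref), then add intensities.
hydraulic press: 97 − 20·log₁₀(13.5/1.3) = 97 − 20.33 = 76.67 dB SPL.
ultrasonic cleaner: 77 − 20·log₁₀(9.2/2.7) = 77 − 10.65 = 66.35 dB SPL.
compressor: 97 − 20·log₁₀(39.2/2.9) = 97 − 22.62 = 74.38 dB SPL.
pump: 90 − 20·log₁₀(22.4/4.6) = 90 − 13.75 = 76.25 dB SPL.
Σ 10^(L/10) = 1.204e+08 → L_total = 10·log₁₀(1.204e+08) = 80.81 dB SPL.

80.8 dB SPL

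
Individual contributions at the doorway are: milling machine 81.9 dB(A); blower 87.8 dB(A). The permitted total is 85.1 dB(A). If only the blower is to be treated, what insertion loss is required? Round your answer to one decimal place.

Everything except the blower sums to 10^(81.9/10) = 1.549e+08 in linear terms, 81.90 dB(A).
The limit corresponds to 10^(85.1/10) = 3.236e+08; subtracting the fixed part leaves 1.687e+08 for the blower, i.e. 82.27 dB(A).
Required insertion loss = 87.8 − 82.27 = 5.53 dB.

5.5 dB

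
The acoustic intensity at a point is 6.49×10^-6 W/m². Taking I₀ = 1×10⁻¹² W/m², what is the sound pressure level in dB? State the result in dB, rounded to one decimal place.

68.1 dB

Dividing by I₀ shifts the exponent by 12: I/I₀ = 6.49×10^6.
L = 10·(0.8122 + 6) = 68.12 dB.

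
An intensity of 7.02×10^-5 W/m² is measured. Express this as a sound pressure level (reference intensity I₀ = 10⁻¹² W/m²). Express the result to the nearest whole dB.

78 dB

I/I₀ = 7.02×10^-5/10⁻¹² = 7.02×10^7, and L = 10·log₁₀(I/I₀).
L = 10·(0.8463 + 7) = 78.46 dB.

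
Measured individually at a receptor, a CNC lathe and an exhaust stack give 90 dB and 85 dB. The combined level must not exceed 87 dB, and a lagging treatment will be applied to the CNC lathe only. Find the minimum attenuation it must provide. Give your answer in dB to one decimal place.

The untreated sources together contribute 10^(85/10) = 3.162e+08, i.e. 85.00 dB.
The limit corresponds to 10^(87/10) = 5.012e+08; subtracting the fixed part leaves 1.850e+08 for the CNC lathe, i.e. 82.67 dB.
Required insertion loss = 90 − 82.67 = 7.33 dB.

7.3 dB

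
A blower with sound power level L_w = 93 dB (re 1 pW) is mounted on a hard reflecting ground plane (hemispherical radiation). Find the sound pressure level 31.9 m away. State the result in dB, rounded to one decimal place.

The power spreads over a hemisphere of area 2π·r², so L_p = L_w − 10·log₁₀(2π·r²).
2π·r² = 6394 m², 10·log₁₀ of that is 38.058 dB.
L_p = 93 − 38.058 = 54.94 dB.

54.9 dB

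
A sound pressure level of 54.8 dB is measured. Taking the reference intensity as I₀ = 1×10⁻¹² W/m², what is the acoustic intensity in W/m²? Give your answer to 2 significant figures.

L = 10·log₁₀(I/I₀) ⇒ I = I₀·10^(L/10) = 10⁻¹² × 10^5.48.

3.0e-07 W/m²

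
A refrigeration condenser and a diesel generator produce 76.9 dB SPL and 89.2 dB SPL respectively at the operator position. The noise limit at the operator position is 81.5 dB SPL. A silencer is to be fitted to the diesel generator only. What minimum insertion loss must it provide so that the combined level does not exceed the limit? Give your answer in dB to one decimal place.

9.5 dB

Everything except the diesel generator sums to 10^(76.9/10) = 4.898e+07 in linear terms, 76.90 dB SPL.
To meet 81.5 dB SPL overall, the treated diesel generator may contribute at most 10^(81.5/10) − 4.898e+07 = 9.228e+07, i.e. 79.65 dB SPL.
So the diesel generator must be reduced from 89.2 to 79.65 dB SPL: IL = 9.55 dB.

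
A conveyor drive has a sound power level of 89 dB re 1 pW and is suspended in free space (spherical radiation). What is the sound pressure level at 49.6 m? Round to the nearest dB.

The power spreads over a sphere of area 4π·r², so L_p = L_w − 10·log₁₀(4π·r²).
4π·r² = 3.092e+04 m², 10·log₁₀ of that is 44.902 dB.
L_p = 89 − 44.902 = 44.10 dB.

44 dB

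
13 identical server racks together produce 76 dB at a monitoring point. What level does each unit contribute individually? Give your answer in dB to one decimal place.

For N identical incoherent sources L_total = L₁ + 10·log₁₀ N, so L₁ = 76 − 10·log₁₀(13) = 76 − 11.139.

64.9 dB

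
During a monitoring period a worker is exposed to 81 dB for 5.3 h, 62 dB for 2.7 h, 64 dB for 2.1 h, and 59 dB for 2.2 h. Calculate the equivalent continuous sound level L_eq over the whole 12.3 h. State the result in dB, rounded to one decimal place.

The energy average is taken in the linear domain: L_eq = 10·log₁₀[(Σ tᵢ·10^(Lᵢ/10))/T], T = 12.3 h.
Σ tᵢ·10^(Lᵢ/10) = 5.3·10^(81/10) + 2.7·10^(62/10) + 2.1·10^(64/10) + 2.2·10^(59/10) = 6.785e+08.
L_eq = 10·log₁₀(6.785e+08/12.3) = 77.42 dB.

77.4 dB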